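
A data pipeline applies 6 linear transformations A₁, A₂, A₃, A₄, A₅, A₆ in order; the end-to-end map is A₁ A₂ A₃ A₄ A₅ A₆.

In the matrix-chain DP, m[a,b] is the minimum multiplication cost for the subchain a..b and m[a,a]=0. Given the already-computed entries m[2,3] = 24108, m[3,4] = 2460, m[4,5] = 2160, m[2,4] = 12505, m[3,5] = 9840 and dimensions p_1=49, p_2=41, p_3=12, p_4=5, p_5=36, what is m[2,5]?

m[2,5] = min over k∈[2,4] of m[2,k]+m[k+1,5]+p_{1}·p_k·p_{5}.
k=2: 0 + 9840 + 49·41·36 = 82164; k=3: 24108 + 2160 + 49·12·36 = 47436; k=4: 12505 + 0 + 49·5·36 = 21325.
Minimum: 21325 at k=4.

21325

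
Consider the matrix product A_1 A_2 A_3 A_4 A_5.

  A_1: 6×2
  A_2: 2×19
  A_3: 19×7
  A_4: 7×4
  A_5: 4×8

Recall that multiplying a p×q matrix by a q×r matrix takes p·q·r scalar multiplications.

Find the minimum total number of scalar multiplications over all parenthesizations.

Adjacent pairs: A_1A_2 = 6·2·19 = 228; A_2A_3 = 2·19·7 = 266; A_3A_4 = 19·7·4 = 532; A_4A_5 = 7·4·8 = 224.
Length 3: A_1..A_3: k=1: 0+266+6·2·7=350; k=2: 228+0+6·19·7=1026 → min 350 | A_2..A_4: k=2: 0+532+2·19·4=684; k=3: 266+0+2·7·4=322 → min 322 | A_3..A_5: k=3: 0+224+19·7·8=1288; k=4: 532+0+19·4·8=1140 → min 1140.
Length 4: A_1..A_4: k=1: 0+322+6·2·4=370; k=2: 228+532+6·19·4=1216; k=3: 350+0+6·7·4=518 → min 370 | A_2..A_5: k=2: 0+1140+2·19·8=1444; k=3: 266+224+2·7·8=602; k=4: 322+0+2·4·8=386 → min 386.
Length 5: A_1..A_5: k=1: 0+386+6·2·8=482; k=2: 228+1140+6·19·8=2280; k=3: 350+224+6·7·8=910; k=4: 370+0+6·4·8=562 → min 482.
Optimal order: (A_1 (((A_2 A_3) A_4) A_5)) with cost 482.

482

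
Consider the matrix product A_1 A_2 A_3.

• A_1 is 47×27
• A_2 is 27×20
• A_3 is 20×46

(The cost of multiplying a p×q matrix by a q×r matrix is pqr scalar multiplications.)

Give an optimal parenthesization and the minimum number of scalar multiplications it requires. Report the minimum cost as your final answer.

68620

(A_1 (A_2 A_3)): cost 83214.
((A_1 A_2) A_3): cost 68620.
Optimal: ((A_1 A_2) A_3) with cost 68620.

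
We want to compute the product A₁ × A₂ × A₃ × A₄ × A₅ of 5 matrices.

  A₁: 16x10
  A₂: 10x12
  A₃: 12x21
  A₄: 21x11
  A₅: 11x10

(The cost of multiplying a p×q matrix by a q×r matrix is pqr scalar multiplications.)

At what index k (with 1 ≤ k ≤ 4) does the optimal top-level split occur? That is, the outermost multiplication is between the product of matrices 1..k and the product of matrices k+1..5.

1

Adjacent pairs: A₁A₂ = 16·10·12 = 1920; A₂A₃ = 10·12·21 = 2520; A₃A₄ = 12·21·11 = 2772; A₄A₅ = 21·11·10 = 2310.
Length 3: A₁..A₃: k=1: 0+2520+16·10·21=5880; k=2: 1920+0+16·12·21=5952 → min 5880 | A₂..A₄: k=2: 0+2772+10·12·11=4092; k=3: 2520+0+10·21·11=4830 → min 4092 | A₃..A₅: k=3: 0+2310+12·21·10=4830; k=4: 2772+0+12·11·10=4092 → min 4092.
Length 4: A₁..A₄: k=1: 0+4092+16·10·11=5852; k=2: 1920+2772+16·12·11=6804; k=3: 5880+0+16·21·11=9576 → min 5852 | A₂..A₅: k=2: 0+4092+10·12·10=5292; k=3: 2520+2310+10·21·10=6930; k=4: 4092+0+10·11·10=5192 → min 5192.
Top-level splits: k=1: (A₁..A₁)·(A₂..A₅) → 0+5192+16·10·10 = 6792; k=2: (A₁..A₂)·(A₃..A₅) → 1920+4092+16·12·10 = 7932; k=3: (A₁..A₃)·(A₄..A₅) → 5880+2310+16·21·10 = 11550; k=4: (A₁..A₄)·(A₅..A₅) → 5852+0+16·11·10 = 7612.
Best split is after A₁, i.e. k = 1.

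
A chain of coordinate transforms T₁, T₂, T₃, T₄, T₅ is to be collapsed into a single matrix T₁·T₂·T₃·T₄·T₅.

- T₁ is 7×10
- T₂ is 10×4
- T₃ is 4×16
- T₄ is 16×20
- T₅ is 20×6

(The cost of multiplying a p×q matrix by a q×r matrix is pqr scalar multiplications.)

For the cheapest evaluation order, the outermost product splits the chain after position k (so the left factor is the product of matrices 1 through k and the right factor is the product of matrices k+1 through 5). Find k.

Adjacent pairs: T₁T₂ = 7·10·4 = 280; T₂T₃ = 10·4·16 = 640; T₃T₄ = 4·16·20 = 1280; T₄T₅ = 16·20·6 = 1920.
Length 3: T₁..T₃: k=1: 0+640+7·10·16=1760; k=2: 280+0+7·4·16=728 → min 728 | T₂..T₄: k=2: 0+1280+10·4·20=2080; k=3: 640+0+10·16·20=3840 → min 2080 | T₃..T₅: k=3: 0+1920+4·16·6=2304; k=4: 1280+0+4·20·6=1760 → min 1760.
Length 4: T₁..T₄: k=1: 0+2080+7·10·20=3480; k=2: 280+1280+7·4·20=2120; k=3: 728+0+7·16·20=2968 → min 2120 | T₂..T₅: k=2: 0+1760+10·4·6=2000; k=3: 640+1920+10·16·6=3520; k=4: 2080+0+10·20·6=3280 → min 2000.
Top-level splits: k=1: (T₁..T₁)·(T₂..T₅) → 0+2000+7·10·6 = 2420; k=2: (T₁..T₂)·(T₃..T₅) → 280+1760+7·4·6 = 2208; k=3: (T₁..T₃)·(T₄..T₅) → 728+1920+7·16·6 = 3320; k=4: (T₁..T₄)·(T₅..T₅) → 2120+0+7·20·6 = 2960.
Best split is after T₂, i.e. k = 2.

2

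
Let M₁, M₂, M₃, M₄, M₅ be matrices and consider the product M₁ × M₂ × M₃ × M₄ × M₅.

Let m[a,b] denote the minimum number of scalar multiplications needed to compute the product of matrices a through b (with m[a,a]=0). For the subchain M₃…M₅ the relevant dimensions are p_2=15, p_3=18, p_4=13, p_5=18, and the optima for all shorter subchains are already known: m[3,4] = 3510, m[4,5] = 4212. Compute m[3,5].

7020

m[3,5] = min over k∈[3,4] of m[3,k]+m[k+1,5]+p_{2}·p_k·p_{5}.
k=3: 0 + 4212 + 15·18·18 = 9072; k=4: 3510 + 0 + 15·13·18 = 7020.
Minimum: 7020 at k=4.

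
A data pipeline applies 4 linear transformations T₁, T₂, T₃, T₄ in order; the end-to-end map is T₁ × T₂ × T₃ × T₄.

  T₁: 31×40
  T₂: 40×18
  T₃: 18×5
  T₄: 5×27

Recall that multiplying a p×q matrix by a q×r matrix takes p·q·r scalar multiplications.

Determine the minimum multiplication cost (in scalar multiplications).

13985

Adjacent pairs: T₁T₂ = 31·40·18 = 22320; T₂T₃ = 40·18·5 = 3600; T₃T₄ = 18·5·27 = 2430.
Length 3: T₁..T₃: k=1: 0+3600+31·40·5=9800; k=2: 22320+0+31·18·5=25110 → min 9800 | T₂..T₄: k=2: 0+2430+40·18·27=21870; k=3: 3600+0+40·5·27=9000 → min 9000.
Length 4: T₁..T₄: k=1: 0+9000+31·40·27=42480; k=2: 22320+2430+31·18·27=39816; k=3: 9800+0+31·5·27=13985 → min 13985.
Optimal order: ((T₁ × (T₂ × T₃)) × T₄) with cost 13985.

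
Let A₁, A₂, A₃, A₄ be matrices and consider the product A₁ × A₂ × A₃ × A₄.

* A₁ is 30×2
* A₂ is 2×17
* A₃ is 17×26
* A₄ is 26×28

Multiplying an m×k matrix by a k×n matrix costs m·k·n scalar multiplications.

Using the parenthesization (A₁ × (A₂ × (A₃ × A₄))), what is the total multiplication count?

(A₃ × A₄): 17×26 by 26×28 → 17×28, cost 17·26·28 = 12376
(A₂ × (A₃ × A₄)): 2×17 by 17×28 → 2×28, cost 2·17·28 = 952; cumulative 13328
(A₁ × (A₂ × (A₃ × A₄))): 30×2 by 2×28 → 30×28, cost 30·2·28 = 1680; cumulative 15008
Total: 15008 scalar multiplications.

15008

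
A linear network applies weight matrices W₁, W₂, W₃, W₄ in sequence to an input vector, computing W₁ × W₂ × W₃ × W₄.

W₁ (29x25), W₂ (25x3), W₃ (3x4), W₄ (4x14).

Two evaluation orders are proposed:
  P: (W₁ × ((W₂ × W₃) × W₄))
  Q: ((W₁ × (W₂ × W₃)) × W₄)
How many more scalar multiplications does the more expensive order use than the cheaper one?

7026

Order P = (W₁ × ((W₂ × W₃) × W₄)): (W₂ × W₃): 25×3 by 3×4 → 25×4, cost 25·3·4 = 300; ((W₂ × W₃) × W₄): 25×4 by 4×14 → 25×14, cost 25·4·14 = 1400; cumulative 1700; (W₁ × ((W₂ × W₃) × W₄)): 29×25 by 25×14 → 29×14, cost 29·25·14 = 10150; cumulative 11850. Total 11850.
Order Q = ((W₁ × (W₂ × W₃)) × W₄): (W₂ × W₃): 25×3 by 3×4 → 25×4, cost 25·3·4 = 300; (W₁ × (W₂ × W₃)): 29×25 by 25×4 → 29×4, cost 29·25·4 = 2900; cumulative 3200; ((W₁ × (W₂ × W₃)) × W₄): 29×4 by 4×14 → 29×14, cost 29·4·14 = 1624; cumulative 4824. Total 4824.
Difference: |11850 − 4824| = 7026.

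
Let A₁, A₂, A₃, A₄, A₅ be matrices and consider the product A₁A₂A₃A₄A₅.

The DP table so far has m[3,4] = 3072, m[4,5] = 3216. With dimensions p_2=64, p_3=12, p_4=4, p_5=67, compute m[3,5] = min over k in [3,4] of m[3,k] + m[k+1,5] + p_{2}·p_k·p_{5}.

20224

m[3,5] = min over k∈[3,4] of m[3,k]+m[k+1,5]+p_{2}·p_k·p_{5}.
k=3: 0 + 3216 + 64·12·67 = 54672; k=4: 3072 + 0 + 64·4·67 = 20224.
Minimum: 20224 at k=4.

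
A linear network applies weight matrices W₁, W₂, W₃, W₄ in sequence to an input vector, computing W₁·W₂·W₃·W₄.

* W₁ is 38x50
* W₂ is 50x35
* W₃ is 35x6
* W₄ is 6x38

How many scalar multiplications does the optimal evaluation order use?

30564

Adjacent pairs: W₁W₂ = 38·50·35 = 66500; W₂W₃ = 50·35·6 = 10500; W₃W₄ = 35·6·38 = 7980.
Length 3: W₁..W₃: k=1: 0+10500+38·50·6=21900; k=2: 66500+0+38·35·6=74480 → min 21900 | W₂..W₄: k=2: 0+7980+50·35·38=74480; k=3: 10500+0+50·6·38=21900 → min 21900.
Length 4: W₁..W₄: k=1: 0+21900+38·50·38=94100; k=2: 66500+7980+38·35·38=125020; k=3: 21900+0+38·6·38=30564 → min 30564.
Optimal order: ((W₁·(W₂·W₃))·W₄) with cost 30564.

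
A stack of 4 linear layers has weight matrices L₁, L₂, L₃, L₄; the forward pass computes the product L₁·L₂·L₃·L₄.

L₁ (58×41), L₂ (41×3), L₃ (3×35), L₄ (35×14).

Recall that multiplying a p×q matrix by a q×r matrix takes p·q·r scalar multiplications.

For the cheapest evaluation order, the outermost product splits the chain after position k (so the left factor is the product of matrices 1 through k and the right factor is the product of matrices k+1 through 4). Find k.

2

Adjacent pairs: L₁L₂ = 58·41·3 = 7134; L₂L₃ = 41·3·35 = 4305; L₃L₄ = 3·35·14 = 1470.
Length 3: L₁..L₃: k=1: 0+4305+58·41·35=87535; k=2: 7134+0+58·3·35=13224 → min 13224 | L₂..L₄: k=2: 0+1470+41·3·14=3192; k=3: 4305+0+41·35·14=24395 → min 3192.
Top-level splits: k=1: (L₁..L₁)·(L₂..L₄) → 0+3192+58·41·14 = 36484; k=2: (L₁..L₂)·(L₃..L₄) → 7134+1470+58·3·14 = 11040; k=3: (L₁..L₃)·(L₄..L₄) → 13224+0+58·35·14 = 41644.
Best split is after L₂, i.e. k = 2.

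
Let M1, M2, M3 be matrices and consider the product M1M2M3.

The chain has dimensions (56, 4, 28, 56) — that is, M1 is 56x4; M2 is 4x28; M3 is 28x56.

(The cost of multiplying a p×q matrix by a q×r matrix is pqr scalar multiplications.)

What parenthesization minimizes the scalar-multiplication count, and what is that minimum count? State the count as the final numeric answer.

18816

(M1(M2M3)): cost 18816.
((M1M2)M3): cost 94080.
Optimal: (M1(M2M3)) with cost 18816.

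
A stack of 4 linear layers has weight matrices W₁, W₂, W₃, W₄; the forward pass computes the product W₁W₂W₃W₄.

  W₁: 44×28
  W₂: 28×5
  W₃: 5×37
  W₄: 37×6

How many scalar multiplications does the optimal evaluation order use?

8590

Adjacent pairs: W₁W₂ = 44·28·5 = 6160; W₂W₃ = 28·5·37 = 5180; W₃W₄ = 5·37·6 = 1110.
Length 3: W₁..W₃: k=1: 0+5180+44·28·37=50764; k=2: 6160+0+44·5·37=14300 → min 14300 | W₂..W₄: k=2: 0+1110+28·5·6=1950; k=3: 5180+0+28·37·6=11396 → min 1950.
Length 4: W₁..W₄: k=1: 0+1950+44·28·6=9342; k=2: 6160+1110+44·5·6=8590; k=3: 14300+0+44·37·6=24068 → min 8590.
Optimal order: ((W₁W₂)(W₃W₄)) with cost 8590.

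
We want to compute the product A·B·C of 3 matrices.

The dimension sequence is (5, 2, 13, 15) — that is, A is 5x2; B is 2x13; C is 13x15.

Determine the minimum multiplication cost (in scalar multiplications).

540

Order (A·(B·C)): (B·C): 2×13 by 13×15 → 2×15, cost 2·13·15 = 390; (A·(B·C)): 5×2 by 2×15 → 5×15, cost 5·2·15 = 150; cumulative 540. Total 540.
Order ((A·B)·C): (A·B): 5×2 by 2×13 → 5×13, cost 5·2·13 = 130; ((A·B)·C): 5×13 by 13×15 → 5×15, cost 5·13·15 = 975; cumulative 1105. Total 1105.
Minimum: 540.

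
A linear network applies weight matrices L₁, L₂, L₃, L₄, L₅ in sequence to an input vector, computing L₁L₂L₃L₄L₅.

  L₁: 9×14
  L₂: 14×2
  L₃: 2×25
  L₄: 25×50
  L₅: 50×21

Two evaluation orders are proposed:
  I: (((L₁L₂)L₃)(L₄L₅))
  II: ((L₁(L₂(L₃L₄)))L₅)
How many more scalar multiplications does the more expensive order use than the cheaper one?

12027

Order I = (((L₁L₂)L₃)(L₄L₅)): (L₁L₂): 9×14 by 14×2 → 9×2, cost 9·14·2 = 252; ((L₁L₂)L₃): 9×2 by 2×25 → 9×25, cost 9·2·25 = 450; cumulative 702; (L₄L₅): 25×50 by 50×21 → 25×21, cost 25·50·21 = 26250; (((L₁L₂)L₃)(L₄L₅)): 9×25 by 25×21 → 9×21, cost 9·25·21 = 4725; cumulative 31677. Total 31677.
Order II = ((L₁(L₂(L₃L₄)))L₅): (L₃L₄): 2×25 by 25×50 → 2×50, cost 2·25·50 = 2500; (L₂(L₃L₄)): 14×2 by 2×50 → 14×50, cost 14·2·50 = 1400; cumulative 3900; (L₁(L₂(L₃L₄))): 9×14 by 14×50 → 9×50, cost 9·14·50 = 6300; cumulative 10200; ((L₁(L₂(L₃L₄)))L₅): 9×50 by 50×21 → 9×21, cost 9·50·21 = 9450; cumulative 19650. Total 19650.
Difference: |31677 − 19650| = 12027.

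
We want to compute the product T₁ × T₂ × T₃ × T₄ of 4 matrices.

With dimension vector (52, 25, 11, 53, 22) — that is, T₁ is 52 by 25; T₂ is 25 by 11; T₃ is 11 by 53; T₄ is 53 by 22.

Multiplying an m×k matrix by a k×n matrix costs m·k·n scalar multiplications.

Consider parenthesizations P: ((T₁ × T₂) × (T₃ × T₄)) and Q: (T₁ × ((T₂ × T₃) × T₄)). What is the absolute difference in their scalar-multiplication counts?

Order P = ((T₁ × T₂) × (T₃ × T₄)): (T₁ × T₂): 52×25 by 25×11 → 52×11, cost 52·25·11 = 14300; (T₃ × T₄): 11×53 by 53×22 → 11×22, cost 11·53·22 = 12826; ((T₁ × T₂) × (T₃ × T₄)): 52×11 by 11×22 → 52×22, cost 52·11·22 = 12584; cumulative 39710. Total 39710.
Order Q = (T₁ × ((T₂ × T₃) × T₄)): (T₂ × T₃): 25×11 by 11×53 → 25×53, cost 25·11·53 = 14575; ((T₂ × T₃) × T₄): 25×53 by 53×22 → 25×22, cost 25·53·22 = 29150; cumulative 43725; (T₁ × ((T₂ × T₃) × T₄)): 52×25 by 25×22 → 52×22, cost 52·25·22 = 28600; cumulative 72325. Total 72325.
Difference: |39710 − 72325| = 32615.

32615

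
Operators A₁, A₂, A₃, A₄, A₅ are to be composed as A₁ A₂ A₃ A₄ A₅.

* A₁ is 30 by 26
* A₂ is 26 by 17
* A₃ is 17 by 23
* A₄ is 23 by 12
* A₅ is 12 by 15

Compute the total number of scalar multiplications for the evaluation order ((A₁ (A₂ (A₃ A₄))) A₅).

24756

(A₃ A₄): 17×23 by 23×12 → 17×12, cost 17·23·12 = 4692
(A₂ (A₃ A₄)): 26×17 by 17×12 → 26×12, cost 26·17·12 = 5304; cumulative 9996
(A₁ (A₂ (A₃ A₄))): 30×26 by 26×12 → 30×12, cost 30·26·12 = 9360; cumulative 19356
((A₁ (A₂ (A₃ A₄))) A₅): 30×12 by 12×15 → 30×15, cost 30·12·15 = 5400; cumulative 24756
Total: 24756 scalar multiplications.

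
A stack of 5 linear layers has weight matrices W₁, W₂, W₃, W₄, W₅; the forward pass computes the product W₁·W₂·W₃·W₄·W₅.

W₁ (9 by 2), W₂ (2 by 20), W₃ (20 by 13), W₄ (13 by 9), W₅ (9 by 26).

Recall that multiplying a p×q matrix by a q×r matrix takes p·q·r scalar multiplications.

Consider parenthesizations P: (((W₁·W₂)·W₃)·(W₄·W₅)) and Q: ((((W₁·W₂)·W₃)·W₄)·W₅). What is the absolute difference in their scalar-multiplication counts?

Order P = (((W₁·W₂)·W₃)·(W₄·W₅)): (W₁·W₂): 9×2 by 2×20 → 9×20, cost 9·2·20 = 360; ((W₁·W₂)·W₃): 9×20 by 20×13 → 9×13, cost 9·20·13 = 2340; cumulative 2700; (W₄·W₅): 13×9 by 9×26 → 13×26, cost 13·9·26 = 3042; (((W₁·W₂)·W₃)·(W₄·W₅)): 9×13 by 13×26 → 9×26, cost 9·13·26 = 3042; cumulative 8784. Total 8784.
Order Q = ((((W₁·W₂)·W₃)·W₄)·W₅): (W₁·W₂): 9×2 by 2×20 → 9×20, cost 9·2·20 = 360; ((W₁·W₂)·W₃): 9×20 by 20×13 → 9×13, cost 9·20·13 = 2340; cumulative 2700; (((W₁·W₂)·W₃)·W₄): 9×13 by 13×9 → 9×9, cost 9·13·9 = 1053; cumulative 3753; ((((W₁·W₂)·W₃)·W₄)·W₅): 9×9 by 9×26 → 9×26, cost 9·9·26 = 2106; cumulative 5859. Total 5859.
Difference: |8784 − 5859| = 2925.

2925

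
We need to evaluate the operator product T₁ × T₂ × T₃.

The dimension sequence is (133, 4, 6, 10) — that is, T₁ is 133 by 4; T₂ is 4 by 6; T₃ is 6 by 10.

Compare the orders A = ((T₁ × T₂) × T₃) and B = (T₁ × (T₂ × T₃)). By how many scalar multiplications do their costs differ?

Order A = ((T₁ × T₂) × T₃): (T₁ × T₂): 133×4 by 4×6 → 133×6, cost 133·4·6 = 3192; ((T₁ × T₂) × T₃): 133×6 by 6×10 → 133×10, cost 133·6·10 = 7980; cumulative 11172. Total 11172.
Order B = (T₁ × (T₂ × T₃)): (T₂ × T₃): 4×6 by 6×10 → 4×10, cost 4·6·10 = 240; (T₁ × (T₂ × T₃)): 133×4 by 4×10 → 133×10, cost 133·4·10 = 5320; cumulative 5560. Total 5560.
Difference: |11172 − 5560| = 5612.

5612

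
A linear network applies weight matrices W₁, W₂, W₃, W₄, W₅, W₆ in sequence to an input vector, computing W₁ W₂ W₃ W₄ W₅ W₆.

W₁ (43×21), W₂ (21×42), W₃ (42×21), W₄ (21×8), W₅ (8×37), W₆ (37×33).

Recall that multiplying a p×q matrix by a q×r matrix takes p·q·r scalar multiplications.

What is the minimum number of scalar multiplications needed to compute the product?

42456

Adjacent pairs: W₁W₂ = 43·21·42 = 37926; W₂W₃ = 21·42·21 = 18522; W₃W₄ = 42·21·8 = 7056; W₄W₅ = 21·8·37 = 6216; W₅W₆ = 8·37·33 = 9768.
Length 3: W₁..W₃: k=1: 0+18522+43·21·21=37485; k=2: 37926+0+43·42·21=75852 → min 37485 | W₂..W₄: k=2: 0+7056+21·42·8=14112; k=3: 18522+0+21·21·8=22050 → min 14112 | W₃..W₅: k=3: 0+6216+42·21·37=38850; k=4: 7056+0+42·8·37=19488 → min 19488 | W₄..W₆: k=4: 0+9768+21·8·33=15312; k=5: 6216+0+21·37·33=31857 → min 15312.
Length 4: W₁..W₄: k=1: 0+14112+43·21·8=21336; k=2: 37926+7056+43·42·8=59430; k=3: 37485+0+43·21·8=44709 → min 21336 | W₂..W₅: k=2: 0+19488+21·42·37=52122; k=3: 18522+6216+21·21·37=41055; k=4: 14112+0+21·8·37=20328 → min 20328 | W₃..W₆: k=3: 0+15312+42·21·33=44418; k=4: 7056+9768+42·8·33=27912; k=5: 19488+0+42·37·33=70770 → min 27912.
Length 5: W₁..W₅: k=1: 0+20328+43·21·37=53739; k=2: 37926+19488+43·42·37=124236; k=3: 37485+6216+43·21·37=77112; k=4: 21336+0+43·8·37=34064 → min 34064 | W₂..W₆: k=2: 0+27912+21·42·33=57018; k=3: 18522+15312+21·21·33=48387; k=4: 14112+9768+21·8·33=29424; k=5: 20328+0+21·37·33=45969 → min 29424.
Length 6: W₁..W₆: k=1: 0+29424+43·21·33=59223; k=2: 37926+27912+43·42·33=125436; k=3: 37485+15312+43·21·33=82596; k=4: 21336+9768+43·8·33=42456; k=5: 34064+0+43·37·33=86567 → min 42456.
Optimal order: ((W₁ (W₂ (W₃ W₄))) (W₅ W₆)) with cost 42456.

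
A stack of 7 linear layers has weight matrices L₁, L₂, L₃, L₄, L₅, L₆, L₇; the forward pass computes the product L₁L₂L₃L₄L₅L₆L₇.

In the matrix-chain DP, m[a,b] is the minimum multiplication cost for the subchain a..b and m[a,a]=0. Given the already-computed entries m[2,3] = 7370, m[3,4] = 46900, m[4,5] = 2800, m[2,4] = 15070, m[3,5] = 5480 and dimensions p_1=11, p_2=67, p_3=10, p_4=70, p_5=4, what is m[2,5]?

8428

m[2,5] = min over k∈[2,4] of m[2,k]+m[k+1,5]+p_{1}·p_k·p_{5}.
k=2: 0 + 5480 + 11·67·4 = 8428; k=3: 7370 + 2800 + 11·10·4 = 10610; k=4: 15070 + 0 + 11·70·4 = 18150.
Minimum: 8428 at k=2.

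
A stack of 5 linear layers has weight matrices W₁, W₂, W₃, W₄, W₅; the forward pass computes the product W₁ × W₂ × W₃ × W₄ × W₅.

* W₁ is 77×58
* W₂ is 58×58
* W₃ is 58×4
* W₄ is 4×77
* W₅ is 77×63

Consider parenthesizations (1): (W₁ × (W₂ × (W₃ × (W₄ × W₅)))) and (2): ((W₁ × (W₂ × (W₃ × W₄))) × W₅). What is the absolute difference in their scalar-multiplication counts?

466991

Order (1) = (W₁ × (W₂ × (W₃ × (W₄ × W₅)))): (W₄ × W₅): 4×77 by 77×63 → 4×63, cost 4·77·63 = 19404; (W₃ × (W₄ × W₅)): 58×4 by 4×63 → 58×63, cost 58·4·63 = 14616; cumulative 34020; (W₂ × (W₃ × (W₄ × W₅))): 58×58 by 58×63 → 58×63, cost 58·58·63 = 211932; cumulative 245952; (W₁ × (W₂ × (W₃ × (W₄ × W₅)))): 77×58 by 58×63 → 77×63, cost 77·58·63 = 281358; cumulative 527310. Total 527310.
Order (2) = ((W₁ × (W₂ × (W₃ × W₄))) × W₅): (W₃ × W₄): 58×4 by 4×77 → 58×77, cost 58·4·77 = 17864; (W₂ × (W₃ × W₄)): 58×58 by 58×77 → 58×77, cost 58·58·77 = 259028; cumulative 276892; (W₁ × (W₂ × (W₃ × W₄))): 77×58 by 58×77 → 77×77, cost 77·58·77 = 343882; cumulative 620774; ((W₁ × (W₂ × (W₃ × W₄))) × W₅): 77×77 by 77×63 → 77×63, cost 77·77·63 = 373527; cumulative 994301. Total 994301.
Difference: |527310 − 994301| = 466991.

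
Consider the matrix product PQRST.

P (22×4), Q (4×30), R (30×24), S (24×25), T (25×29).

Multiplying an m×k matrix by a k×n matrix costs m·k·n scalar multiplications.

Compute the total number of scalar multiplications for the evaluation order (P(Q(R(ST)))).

44312

(ST): 24×25 by 25×29 → 24×29, cost 24·25·29 = 17400
(R(ST)): 30×24 by 24×29 → 30×29, cost 30·24·29 = 20880; cumulative 38280
(Q(R(ST))): 4×30 by 30×29 → 4×29, cost 4·30·29 = 3480; cumulative 41760
(P(Q(R(ST)))): 22×4 by 4×29 → 22×29, cost 22·4·29 = 2552; cumulative 44312
Total: 44312 scalar multiplications.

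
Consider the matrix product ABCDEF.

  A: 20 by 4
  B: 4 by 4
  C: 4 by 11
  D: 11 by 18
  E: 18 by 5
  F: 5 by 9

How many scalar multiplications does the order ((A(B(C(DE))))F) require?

2590

(DE): 11×18 by 18×5 → 11×5, cost 11·18·5 = 990
(C(DE)): 4×11 by 11×5 → 4×5, cost 4·11·5 = 220; cumulative 1210
(B(C(DE))): 4×4 by 4×5 → 4×5, cost 4·4·5 = 80; cumulative 1290
(A(B(C(DE)))): 20×4 by 4×5 → 20×5, cost 20·4·5 = 400; cumulative 1690
((A(B(C(DE))))F): 20×5 by 5×9 → 20×9, cost 20·5·9 = 900; cumulative 2590
Total: 2590 scalar multiplications.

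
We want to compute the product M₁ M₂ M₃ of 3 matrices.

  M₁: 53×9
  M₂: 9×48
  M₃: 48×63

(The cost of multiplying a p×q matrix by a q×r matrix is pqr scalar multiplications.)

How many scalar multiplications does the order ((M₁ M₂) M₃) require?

183168

(M₁ M₂): 53×9 by 9×48 → 53×48, cost 53·9·48 = 22896
((M₁ M₂) M₃): 53×48 by 48×63 → 53×63, cost 53·48·63 = 160272; cumulative 183168
Total: 183168 scalar multiplications.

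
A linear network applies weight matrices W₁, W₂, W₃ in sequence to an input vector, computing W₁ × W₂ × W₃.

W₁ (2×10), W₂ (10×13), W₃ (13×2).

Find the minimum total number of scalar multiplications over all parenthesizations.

300

Order (W₁ × (W₂ × W₃)): (W₂ × W₃): 10×13 by 13×2 → 10×2, cost 10·13·2 = 260; (W₁ × (W₂ × W₃)): 2×10 by 10×2 → 2×2, cost 2·10·2 = 40; cumulative 300. Total 300.
Order ((W₁ × W₂) × W₃): (W₁ × W₂): 2×10 by 10×13 → 2×13, cost 2·10·13 = 260; ((W₁ × W₂) × W₃): 2×13 by 13×2 → 2×2, cost 2·13·2 = 52; cumulative 312. Total 312.
Minimum: 300.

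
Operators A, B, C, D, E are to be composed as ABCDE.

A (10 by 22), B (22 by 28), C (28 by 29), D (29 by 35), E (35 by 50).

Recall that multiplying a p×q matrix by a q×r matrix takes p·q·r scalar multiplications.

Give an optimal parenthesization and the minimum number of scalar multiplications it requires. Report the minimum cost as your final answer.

Adjacent pairs: AB = 10·22·28 = 6160; BC = 22·28·29 = 17864; CD = 28·29·35 = 28420; DE = 29·35·50 = 50750.
Length 3: A..C: k=1: 0+17864+10·22·29=24244; k=2: 6160+0+10·28·29=14280 → min 14280 | B..D: k=2: 0+28420+22·28·35=49980; k=3: 17864+0+22·29·35=40194 → min 40194 | C..E: k=3: 0+50750+28·29·50=91350; k=4: 28420+0+28·35·50=77420 → min 77420.
Length 4: A..D: k=1: 0+40194+10·22·35=47894; k=2: 6160+28420+10·28·35=44380; k=3: 14280+0+10·29·35=24430 → min 24430 | B..E: k=2: 0+77420+22·28·50=108220; k=3: 17864+50750+22·29·50=100514; k=4: 40194+0+22·35·50=78694 → min 78694.
Length 5: A..E: k=1: 0+78694+10·22·50=89694; k=2: 6160+77420+10·28·50=97580; k=3: 14280+50750+10·29·50=79530; k=4: 24430+0+10·35·50=41930 → min 41930.
Optimal parenthesization: ((((AB)C)D)E) with cost 41930.

41930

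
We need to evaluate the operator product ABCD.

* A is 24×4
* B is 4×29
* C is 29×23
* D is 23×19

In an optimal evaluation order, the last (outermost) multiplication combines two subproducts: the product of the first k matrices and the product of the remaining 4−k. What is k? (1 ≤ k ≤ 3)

Adjacent pairs: AB = 24·4·29 = 2784; BC = 4·29·23 = 2668; CD = 29·23·19 = 12673.
Length 3: A..C: k=1: 0+2668+24·4·23=4876; k=2: 2784+0+24·29·23=18792 → min 4876 | B..D: k=2: 0+12673+4·29·19=14877; k=3: 2668+0+4·23·19=4416 → min 4416.
Top-level splits: k=1: (A..A)·(B..D) → 0+4416+24·4·19 = 6240; k=2: (A..B)·(C..D) → 2784+12673+24·29·19 = 28681; k=3: (A..C)·(D..D) → 4876+0+24·23·19 = 15364.
Best split is after A, i.e. k = 1.

1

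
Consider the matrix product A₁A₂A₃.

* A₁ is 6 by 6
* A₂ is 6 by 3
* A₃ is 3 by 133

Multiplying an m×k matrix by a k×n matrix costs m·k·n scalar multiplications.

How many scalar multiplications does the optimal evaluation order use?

Order (A₁(A₂A₃)): (A₂A₃): 6×3 by 3×133 → 6×133, cost 6·3·133 = 2394; (A₁(A₂A₃)): 6×6 by 6×133 → 6×133, cost 6·6·133 = 4788; cumulative 7182. Total 7182.
Order ((A₁A₂)A₃): (A₁A₂): 6×6 by 6×3 → 6×3, cost 6·6·3 = 108; ((A₁A₂)A₃): 6×3 by 3×133 → 6×133, cost 6·3·133 = 2394; cumulative 2502. Total 2502.
Minimum: 2502.

2502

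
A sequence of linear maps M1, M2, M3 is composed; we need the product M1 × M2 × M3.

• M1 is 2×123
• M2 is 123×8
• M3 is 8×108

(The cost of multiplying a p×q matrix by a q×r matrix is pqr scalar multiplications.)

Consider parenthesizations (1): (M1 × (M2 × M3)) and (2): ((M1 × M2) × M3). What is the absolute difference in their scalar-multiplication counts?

Order (1) = (M1 × (M2 × M3)): (M2 × M3): 123×8 by 8×108 → 123×108, cost 123·8·108 = 106272; (M1 × (M2 × M3)): 2×123 by 123×108 → 2×108, cost 2·123·108 = 26568; cumulative 132840. Total 132840.
Order (2) = ((M1 × M2) × M3): (M1 × M2): 2×123 by 123×8 → 2×8, cost 2·123·8 = 1968; ((M1 × M2) × M3): 2×8 by 8×108 → 2×108, cost 2·8·108 = 1728; cumulative 3696. Total 3696.
Difference: |132840 − 3696| = 129144.

129144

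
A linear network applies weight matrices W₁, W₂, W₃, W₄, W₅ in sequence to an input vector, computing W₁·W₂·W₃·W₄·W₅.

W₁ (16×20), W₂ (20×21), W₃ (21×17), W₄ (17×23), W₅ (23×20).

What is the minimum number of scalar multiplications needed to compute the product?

25692

Adjacent pairs: W₁W₂ = 16·20·21 = 6720; W₂W₃ = 20·21·17 = 7140; W₃W₄ = 21·17·23 = 8211; W₄W₅ = 17·23·20 = 7820.
Length 3: W₁..W₃: k=1: 0+7140+16·20·17=12580; k=2: 6720+0+16·21·17=12432 → min 12432 | W₂..W₄: k=2: 0+8211+20·21·23=17871; k=3: 7140+0+20·17·23=14960 → min 14960 | W₃..W₅: k=3: 0+7820+21·17·20=14960; k=4: 8211+0+21·23·20=17871 → min 14960.
Length 4: W₁..W₄: k=1: 0+14960+16·20·23=22320; k=2: 6720+8211+16·21·23=22659; k=3: 12432+0+16·17·23=18688 → min 18688 | W₂..W₅: k=2: 0+14960+20·21·20=23360; k=3: 7140+7820+20·17·20=21760; k=4: 14960+0+20·23·20=24160 → min 21760.
Length 5: W₁..W₅: k=1: 0+21760+16·20·20=28160; k=2: 6720+14960+16·21·20=28400; k=3: 12432+7820+16·17·20=25692; k=4: 18688+0+16·23·20=26048 → min 25692.
Optimal order: (((W₁·W₂)·W₃)·(W₄·W₅)) with cost 25692.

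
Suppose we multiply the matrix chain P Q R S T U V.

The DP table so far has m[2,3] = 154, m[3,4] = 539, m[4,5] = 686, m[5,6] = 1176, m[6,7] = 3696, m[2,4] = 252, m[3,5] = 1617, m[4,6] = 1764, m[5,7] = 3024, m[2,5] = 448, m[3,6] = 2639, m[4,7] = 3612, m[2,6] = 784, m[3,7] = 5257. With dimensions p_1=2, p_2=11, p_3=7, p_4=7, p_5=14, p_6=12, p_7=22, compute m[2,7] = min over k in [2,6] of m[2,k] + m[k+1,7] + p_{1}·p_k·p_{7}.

1312

m[2,7] = min over k∈[2,6] of m[2,k]+m[k+1,7]+p_{1}·p_k·p_{7}.
k=2: 0 + 5257 + 2·11·22 = 5741; k=3: 154 + 3612 + 2·7·22 = 4074; k=4: 252 + 3024 + 2·7·22 = 3584; k=5: 448 + 3696 + 2·14·22 = 4760; k=6: 784 + 0 + 2·12·22 = 1312.
Minimum: 1312 at k=6.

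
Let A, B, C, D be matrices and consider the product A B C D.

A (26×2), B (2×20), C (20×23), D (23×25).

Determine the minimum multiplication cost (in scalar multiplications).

3370

Adjacent pairs: AB = 26·2·20 = 1040; BC = 2·20·23 = 920; CD = 20·23·25 = 11500.
Length 3: A..C: k=1: 0+920+26·2·23=2116; k=2: 1040+0+26·20·23=13000 → min 2116 | B..D: k=2: 0+11500+2·20·25=12500; k=3: 920+0+2·23·25=2070 → min 2070.
Length 4: A..D: k=1: 0+2070+26·2·25=3370; k=2: 1040+11500+26·20·25=25540; k=3: 2116+0+26·23·25=17066 → min 3370.
Optimal order: (A ((B C) D)) with cost 3370.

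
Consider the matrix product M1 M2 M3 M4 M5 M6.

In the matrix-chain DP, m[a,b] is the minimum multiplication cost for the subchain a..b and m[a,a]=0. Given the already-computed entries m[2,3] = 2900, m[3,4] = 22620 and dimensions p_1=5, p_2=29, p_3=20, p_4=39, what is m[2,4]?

6800

m[2,4] = min over k∈[2,3] of m[2,k]+m[k+1,4]+p_{1}·p_k·p_{4}.
k=2: 0 + 22620 + 5·29·39 = 28275; k=3: 2900 + 0 + 5·20·39 = 6800.
Minimum: 6800 at k=3.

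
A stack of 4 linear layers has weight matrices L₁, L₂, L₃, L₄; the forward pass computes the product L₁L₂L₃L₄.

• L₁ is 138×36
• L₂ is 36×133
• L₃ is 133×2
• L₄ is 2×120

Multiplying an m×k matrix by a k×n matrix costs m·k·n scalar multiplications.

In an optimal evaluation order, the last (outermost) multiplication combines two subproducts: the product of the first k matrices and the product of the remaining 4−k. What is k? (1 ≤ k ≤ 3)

3

Adjacent pairs: L₁L₂ = 138·36·133 = 660744; L₂L₃ = 36·133·2 = 9576; L₃L₄ = 133·2·120 = 31920.
Length 3: L₁..L₃: k=1: 0+9576+138·36·2=19512; k=2: 660744+0+138·133·2=697452 → min 19512 | L₂..L₄: k=2: 0+31920+36·133·120=606480; k=3: 9576+0+36·2·120=18216 → min 18216.
Top-level splits: k=1: (L₁..L₁)·(L₂..L₄) → 0+18216+138·36·120 = 614376; k=2: (L₁..L₂)·(L₃..L₄) → 660744+31920+138·133·120 = 2895144; k=3: (L₁..L₃)·(L₄..L₄) → 19512+0+138·2·120 = 52632.
Best split is after L₃, i.e. k = 3.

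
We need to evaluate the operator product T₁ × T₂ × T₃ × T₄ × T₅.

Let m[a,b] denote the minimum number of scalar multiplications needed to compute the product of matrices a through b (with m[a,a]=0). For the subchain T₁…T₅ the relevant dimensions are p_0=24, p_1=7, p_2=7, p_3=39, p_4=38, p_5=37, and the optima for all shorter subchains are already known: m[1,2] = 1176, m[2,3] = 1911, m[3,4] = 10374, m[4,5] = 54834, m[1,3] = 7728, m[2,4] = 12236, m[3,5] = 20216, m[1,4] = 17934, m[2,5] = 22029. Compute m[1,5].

m[1,5] = min over k∈[1,4] of m[1,k]+m[k+1,5]+p_{0}·p_k·p_{5}.
k=1: 0 + 22029 + 24·7·37 = 28245; k=2: 1176 + 20216 + 24·7·37 = 27608; k=3: 7728 + 54834 + 24·39·37 = 97194; k=4: 17934 + 0 + 24·38·37 = 51678.
Minimum: 27608 at k=2.

27608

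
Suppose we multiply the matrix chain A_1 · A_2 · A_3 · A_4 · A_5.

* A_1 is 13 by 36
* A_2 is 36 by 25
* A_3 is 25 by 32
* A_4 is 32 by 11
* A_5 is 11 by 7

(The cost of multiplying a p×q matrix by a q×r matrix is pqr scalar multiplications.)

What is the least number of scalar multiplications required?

17640

Adjacent pairs: A_1A_2 = 13·36·25 = 11700; A_2A_3 = 36·25·32 = 28800; A_3A_4 = 25·32·11 = 8800; A_4A_5 = 32·11·7 = 2464.
Length 3: A_1..A_3: k=1: 0+28800+13·36·32=43776; k=2: 11700+0+13·25·32=22100 → min 22100 | A_2..A_4: k=2: 0+8800+36·25·11=18700; k=3: 28800+0+36·32·11=41472 → min 18700 | A_3..A_5: k=3: 0+2464+25·32·7=8064; k=4: 8800+0+25·11·7=10725 → min 8064.
Length 4: A_1..A_4: k=1: 0+18700+13·36·11=23848; k=2: 11700+8800+13·25·11=24075; k=3: 22100+0+13·32·11=26676 → min 23848 | A_2..A_5: k=2: 0+8064+36·25·7=14364; k=3: 28800+2464+36·32·7=39328; k=4: 18700+0+36·11·7=21472 → min 14364.
Length 5: A_1..A_5: k=1: 0+14364+13·36·7=17640; k=2: 11700+8064+13·25·7=22039; k=3: 22100+2464+13·32·7=27476; k=4: 23848+0+13·11·7=24849 → min 17640.
Optimal order: (A_1 · (A_2 · (A_3 · (A_4 · A_5)))) with cost 17640.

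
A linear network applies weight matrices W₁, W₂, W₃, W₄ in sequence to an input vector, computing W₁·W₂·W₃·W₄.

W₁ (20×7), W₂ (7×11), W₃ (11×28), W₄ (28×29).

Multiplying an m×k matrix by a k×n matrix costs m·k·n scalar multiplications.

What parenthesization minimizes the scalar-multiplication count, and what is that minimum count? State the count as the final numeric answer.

Adjacent pairs: W₁W₂ = 20·7·11 = 1540; W₂W₃ = 7·11·28 = 2156; W₃W₄ = 11·28·29 = 8932.
Length 3: W₁..W₃: k=1: 0+2156+20·7·28=6076; k=2: 1540+0+20·11·28=7700 → min 6076 | W₂..W₄: k=2: 0+8932+7·11·29=11165; k=3: 2156+0+7·28·29=7840 → min 7840.
Length 4: W₁..W₄: k=1: 0+7840+20·7·29=11900; k=2: 1540+8932+20·11·29=16852; k=3: 6076+0+20·28·29=22316 → min 11900.
Optimal parenthesization: (W₁·((W₂·W₃)·W₄)) with cost 11900.

11900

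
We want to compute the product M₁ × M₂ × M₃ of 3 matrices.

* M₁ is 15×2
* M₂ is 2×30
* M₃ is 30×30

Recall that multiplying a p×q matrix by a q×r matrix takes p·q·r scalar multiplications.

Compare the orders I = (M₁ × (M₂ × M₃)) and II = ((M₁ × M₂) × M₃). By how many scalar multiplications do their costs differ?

Order I = (M₁ × (M₂ × M₃)): (M₂ × M₃): 2×30 by 30×30 → 2×30, cost 2·30·30 = 1800; (M₁ × (M₂ × M₃)): 15×2 by 2×30 → 15×30, cost 15·2·30 = 900; cumulative 2700. Total 2700.
Order II = ((M₁ × M₂) × M₃): (M₁ × M₂): 15×2 by 2×30 → 15×30, cost 15·2·30 = 900; ((M₁ × M₂) × M₃): 15×30 by 30×30 → 15×30, cost 15·30·30 = 13500; cumulative 14400. Total 14400.
Difference: |2700 − 14400| = 11700.

11700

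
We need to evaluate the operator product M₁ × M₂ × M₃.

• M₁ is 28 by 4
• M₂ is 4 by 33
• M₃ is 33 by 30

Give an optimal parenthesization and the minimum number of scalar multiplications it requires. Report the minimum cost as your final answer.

(M₁ × (M₂ × M₃)): cost 7320.
((M₁ × M₂) × M₃): cost 31416.
Optimal: (M₁ × (M₂ × M₃)) with cost 7320.

7320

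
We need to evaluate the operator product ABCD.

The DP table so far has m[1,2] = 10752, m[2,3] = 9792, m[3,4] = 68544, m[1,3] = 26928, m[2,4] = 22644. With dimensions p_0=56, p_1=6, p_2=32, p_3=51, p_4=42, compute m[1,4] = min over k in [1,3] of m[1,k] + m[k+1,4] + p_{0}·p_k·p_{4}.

36756

m[1,4] = min over k∈[1,3] of m[1,k]+m[k+1,4]+p_{0}·p_k·p_{4}.
k=1: 0 + 22644 + 56·6·42 = 36756; k=2: 10752 + 68544 + 56·32·42 = 154560; k=3: 26928 + 0 + 56·51·42 = 146880.
Minimum: 36756 at k=1.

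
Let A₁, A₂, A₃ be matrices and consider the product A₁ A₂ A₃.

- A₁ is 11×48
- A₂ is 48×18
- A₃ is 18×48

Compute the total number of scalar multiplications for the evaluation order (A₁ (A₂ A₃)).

(A₂ A₃): 48×18 by 18×48 → 48×48, cost 48·18·48 = 41472
(A₁ (A₂ A₃)): 11×48 by 48×48 → 11×48, cost 11·48·48 = 25344; cumulative 66816
Total: 66816 scalar multiplications.

66816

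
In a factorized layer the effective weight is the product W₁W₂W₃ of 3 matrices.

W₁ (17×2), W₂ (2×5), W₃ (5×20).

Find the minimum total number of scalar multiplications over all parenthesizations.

880

Order (W₁(W₂W₃)): (W₂W₃): 2×5 by 5×20 → 2×20, cost 2·5·20 = 200; (W₁(W₂W₃)): 17×2 by 2×20 → 17×20, cost 17·2·20 = 680; cumulative 880. Total 880.
Order ((W₁W₂)W₃): (W₁W₂): 17×2 by 2×5 → 17×5, cost 17·2·5 = 170; ((W₁W₂)W₃): 17×5 by 5×20 → 17×20, cost 17·5·20 = 1700; cumulative 1870. Total 1870.
Minimum: 880.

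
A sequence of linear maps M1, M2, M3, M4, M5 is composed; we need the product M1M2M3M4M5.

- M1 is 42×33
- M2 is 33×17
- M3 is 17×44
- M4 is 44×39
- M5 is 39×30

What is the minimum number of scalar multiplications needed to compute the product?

Adjacent pairs: M1M2 = 42·33·17 = 23562; M2M3 = 33·17·44 = 24684; M3M4 = 17·44·39 = 29172; M4M5 = 44·39·30 = 51480.
Length 3: M1..M3: k=1: 0+24684+42·33·44=85668; k=2: 23562+0+42·17·44=54978 → min 54978 | M2..M4: k=2: 0+29172+33·17·39=51051; k=3: 24684+0+33·44·39=81312 → min 51051 | M3..M5: k=3: 0+51480+17·44·30=73920; k=4: 29172+0+17·39·30=49062 → min 49062.
Length 4: M1..M4: k=1: 0+51051+42·33·39=105105; k=2: 23562+29172+42·17·39=80580; k=3: 54978+0+42·44·39=127050 → min 80580 | M2..M5: k=2: 0+49062+33·17·30=65892; k=3: 24684+51480+33·44·30=119724; k=4: 51051+0+33·39·30=89661 → min 65892.
Length 5: M1..M5: k=1: 0+65892+42·33·30=107472; k=2: 23562+49062+42·17·30=94044; k=3: 54978+51480+42·44·30=161898; k=4: 80580+0+42·39·30=129720 → min 94044.
Optimal order: ((M1M2)((M3M4)M5)) with cost 94044.

94044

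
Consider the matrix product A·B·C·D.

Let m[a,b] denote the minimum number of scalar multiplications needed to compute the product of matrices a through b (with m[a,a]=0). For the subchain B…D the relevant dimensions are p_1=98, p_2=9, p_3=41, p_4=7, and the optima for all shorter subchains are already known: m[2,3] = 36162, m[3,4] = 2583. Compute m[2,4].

m[2,4] = min over k∈[2,3] of m[2,k]+m[k+1,4]+p_{1}·p_k·p_{4}.
k=2: 0 + 2583 + 98·9·7 = 8757; k=3: 36162 + 0 + 98·41·7 = 64288.
Minimum: 8757 at k=2.

8757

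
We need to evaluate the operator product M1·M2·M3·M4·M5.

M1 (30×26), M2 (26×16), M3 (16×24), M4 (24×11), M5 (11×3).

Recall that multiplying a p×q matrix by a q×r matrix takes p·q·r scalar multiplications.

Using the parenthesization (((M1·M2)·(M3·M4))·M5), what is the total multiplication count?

(M1·M2): 30×26 by 26×16 → 30×16, cost 30·26·16 = 12480
(M3·M4): 16×24 by 24×11 → 16×11, cost 16·24·11 = 4224
((M1·M2)·(M3·M4)): 30×16 by 16×11 → 30×11, cost 30·16·11 = 5280; cumulative 21984
(((M1·M2)·(M3·M4))·M5): 30×11 by 11×3 → 30×3, cost 30·11·3 = 990; cumulative 22974
Total: 22974 scalar multiplications.

22974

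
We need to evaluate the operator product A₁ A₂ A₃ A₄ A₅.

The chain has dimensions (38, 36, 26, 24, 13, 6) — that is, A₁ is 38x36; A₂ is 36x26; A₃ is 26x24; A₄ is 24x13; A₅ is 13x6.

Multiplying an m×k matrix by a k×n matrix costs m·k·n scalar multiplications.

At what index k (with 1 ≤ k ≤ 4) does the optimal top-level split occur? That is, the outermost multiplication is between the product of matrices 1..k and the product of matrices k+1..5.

Adjacent pairs: A₁A₂ = 38·36·26 = 35568; A₂A₃ = 36·26·24 = 22464; A₃A₄ = 26·24·13 = 8112; A₄A₅ = 24·13·6 = 1872.
Length 3: A₁..A₃: k=1: 0+22464+38·36·24=55296; k=2: 35568+0+38·26·24=59280 → min 55296 | A₂..A₄: k=2: 0+8112+36·26·13=20280; k=3: 22464+0+36·24·13=33696 → min 20280 | A₃..A₅: k=3: 0+1872+26·24·6=5616; k=4: 8112+0+26·13·6=10140 → min 5616.
Length 4: A₁..A₄: k=1: 0+20280+38·36·13=38064; k=2: 35568+8112+38·26·13=56524; k=3: 55296+0+38·24·13=67152 → min 38064 | A₂..A₅: k=2: 0+5616+36·26·6=11232; k=3: 22464+1872+36·24·6=29520; k=4: 20280+0+36·13·6=23088 → min 11232.
Top-level splits: k=1: (A₁..A₁)·(A₂..A₅) → 0+11232+38·36·6 = 19440; k=2: (A₁..A₂)·(A₃..A₅) → 35568+5616+38·26·6 = 47112; k=3: (A₁..A₃)·(A₄..A₅) → 55296+1872+38·24·6 = 62640; k=4: (A₁..A₄)·(A₅..A₅) → 38064+0+38·13·6 = 41028.
Best split is after A₁, i.e. k = 1.

1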